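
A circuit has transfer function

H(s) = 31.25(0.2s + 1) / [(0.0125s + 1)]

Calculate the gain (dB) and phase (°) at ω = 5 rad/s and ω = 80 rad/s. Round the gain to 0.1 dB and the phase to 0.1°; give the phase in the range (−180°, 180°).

At ω = 5 rad/s:
zero (1 + j5·0.2) = 1 + j1 → |·| ≈ 1.4142, ∠ ≈ 45.00°
pole (1 + j5·0.0125) = 1 + j0.0625 → |·| ≈ 1.002, ∠ ≈ 3.58°
|H| = 31.25 · 1.4142 / (1.002) ≈ 44.106
Gain = 20 log₁₀(44.106) ≈ 32.89 dB
∠H = (45.00°) − (3.58°) = 41.42°

At ω = 80 rad/s:
zero (1 + j80·0.2) = 1 + j16 → |·| ≈ 16.031, ∠ ≈ 86.42°
pole (1 + j80·0.0125) = 1 + j1 → |·| ≈ 1.4142, ∠ ≈ 45.00°
|H| = 31.25 · 16.031 / (1.4142) ≈ 354.24
Gain = 20 log₁₀(354.24) ≈ 50.99 dB
∠H = (86.42°) − (45.00°) = 41.42°

ω = 5: 32.9 dB, 41.4°; ω = 80: 51.0 dB, 41.4°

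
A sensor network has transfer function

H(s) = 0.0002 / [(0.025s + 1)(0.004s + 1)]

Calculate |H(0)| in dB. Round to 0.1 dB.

H(0) = 0.0002 · 1 / 1 = 0.0002
20 log₁₀(0.0002) ≈ -73.98 dB

-74.0 dB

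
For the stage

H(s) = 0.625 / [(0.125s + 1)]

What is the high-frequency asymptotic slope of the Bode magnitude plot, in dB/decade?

-20 dB/decade

Each pole contributes −20 dB/decade at high frequency; each zero contributes +20 dB/decade.
Net: 0 zero(s) − 1 pole(s) → -20 dB/decade.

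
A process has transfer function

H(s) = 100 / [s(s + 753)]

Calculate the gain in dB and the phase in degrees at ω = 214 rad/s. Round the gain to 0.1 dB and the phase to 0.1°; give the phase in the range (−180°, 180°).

At s = jω = j214:
pole (s+753): 753 + j214 → |·| = √(753²+214²) = √612805 ≈ 782.82, ∠ = arctan(214/753) ≈ 15.86°
pole at origin: |s| = 214, ∠ = 90.00° (in denominator)
|H| = 100 / 1.6752e+05 ≈ 0.00059694
Gain = 20 log₁₀(0.00059694) ≈ -64.48 dB
∠H = 0.00° − 105.86° = -105.86°

-64.5 dB, -105.9°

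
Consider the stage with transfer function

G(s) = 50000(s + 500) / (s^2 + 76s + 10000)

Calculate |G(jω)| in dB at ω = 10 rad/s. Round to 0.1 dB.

68.0 dB

At s = jω = j10:
zero (s+500): 500 + j10 → |·| = √(500²+10²) = √250100 ≈ 500.1, ∠ = arctan(10/500) ≈ 1.15°
quadratic: (j10)² + 76·j10 + 10000 = 9900 + j760 → |·| ≈ 9929.1, ∠ ≈ 4.39°
|G| = 50000 · 500.1 / 9929.1 ≈ 2518.4
Gain = 20 log₁₀(2518.4) ≈ 68.02 dB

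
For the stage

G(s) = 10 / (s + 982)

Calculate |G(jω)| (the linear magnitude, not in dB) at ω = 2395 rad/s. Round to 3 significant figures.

0.00386

Substitute s = j2395:
Numerator: 10 = 10 + j0
Denominator: (j2395) + 982 = 982 + j2395
|N| = √(10² + 0²) ≈ 10, ∠N ≈ 0.00°
|D| = √(982² + 2395²) ≈ 2588.5, ∠D ≈ 67.71°
|G| = 10 / 2588.5 ≈ 0.0038632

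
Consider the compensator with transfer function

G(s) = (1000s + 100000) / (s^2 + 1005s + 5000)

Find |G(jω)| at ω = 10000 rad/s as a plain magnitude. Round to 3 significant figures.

0.0995

Substitute s = j10000:
Numerator: 1000(j10000) + 100000 = 100000 + j10000000
Denominator: (j10000)^2 + 1005(j10000) + 5000 = -99995000 + j10050000
|N| = √(100000² + 10000000²) ≈ 1e+07, ∠N ≈ 89.43°
|D| = √(99995000² + 10050000²) ≈ 1.005e+08, ∠D ≈ 174.26°
|G| = 1e+07 / 1.005e+08 ≈ 0.099502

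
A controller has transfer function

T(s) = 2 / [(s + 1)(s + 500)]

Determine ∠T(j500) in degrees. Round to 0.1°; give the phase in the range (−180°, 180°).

-134.9°

At s = jω = j500:
pole (s+1): 1 + j500 → |·| = √(1²+500²) = √250001 ≈ 500, ∠ = arctan(500/1) ≈ 89.89°
pole (s+500): 500 + j500 → |·| = √(500²+500²) = √500000 ≈ 707.11, ∠ = arctan(500/500) ≈ 45.00°
∠T = 0.00° − 134.89° = -134.89°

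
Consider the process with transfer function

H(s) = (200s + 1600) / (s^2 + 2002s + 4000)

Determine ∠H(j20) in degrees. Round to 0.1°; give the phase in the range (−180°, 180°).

-16.7°

Substitute s = j20:
Numerator: 200(j20) + 1600 = 1600 + j4000
Denominator: (j20)^2 + 2002(j20) + 4000 = 3600 + j40040
|N| = √(1600² + 4000²) ≈ 4308.1, ∠N ≈ 68.20°
|D| = √(3600² + 40040²) ≈ 40202, ∠D ≈ 84.86°
∠H = 68.20° − 84.86° = -16.66°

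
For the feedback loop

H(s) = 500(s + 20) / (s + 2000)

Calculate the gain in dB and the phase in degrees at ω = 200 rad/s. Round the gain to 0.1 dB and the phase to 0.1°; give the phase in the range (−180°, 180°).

34.0 dB, 78.6°

At s = jω = j200:
zero (s+20): 20 + j200 → |·| = √(20²+200²) = √40400 ≈ 201, ∠ = arctan(200/20) ≈ 84.29°
pole (s+2000): 2000 + j200 → |·| = √(2000²+200²) = √4040000 ≈ 2010, ∠ = arctan(200/2000) ≈ 5.71°
|H| = 500 · 201 / 2010 ≈ 50
Gain = 20 log₁₀(50) ≈ 33.98 dB
∠H = 84.29° − 5.71° = 78.58°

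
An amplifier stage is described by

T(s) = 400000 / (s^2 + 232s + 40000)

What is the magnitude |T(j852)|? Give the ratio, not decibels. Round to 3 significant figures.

At s = jω = j852:
quadratic: (j852)² + 232·j852 + 40000 = -685904 + j197664 → |·| ≈ 7.1382e+05, ∠ ≈ 163.92°
|T| = 400000 / 7.1382e+05 ≈ 0.56037

0.560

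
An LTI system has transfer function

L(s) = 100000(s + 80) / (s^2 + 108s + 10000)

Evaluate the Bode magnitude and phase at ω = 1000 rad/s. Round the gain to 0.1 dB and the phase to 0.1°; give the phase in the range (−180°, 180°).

At s = jω = j1000:
zero (s+80): 80 + j1000 → |·| = √(80²+1000²) = √1006400 ≈ 1003.2, ∠ = arctan(1000/80) ≈ 85.43°
quadratic: (j1000)² + 108·j1000 + 10000 = -990000 + j108000 → |·| ≈ 9.9587e+05, ∠ ≈ 173.77°
|L| = 100000 · 1003.2 / 9.9587e+05 ≈ 100.74
Gain = 20 log₁₀(100.74) ≈ 40.06 dB
∠L = 85.43° − 173.77° = -88.34°

40.1 dB, -88.3°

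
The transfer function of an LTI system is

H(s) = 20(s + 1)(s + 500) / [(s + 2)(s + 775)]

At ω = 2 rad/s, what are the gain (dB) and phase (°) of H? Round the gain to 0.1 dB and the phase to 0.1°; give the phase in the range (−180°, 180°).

At s = jω = j2:
zero (s+1): 1 + j2 → |·| = √(1²+2²) = √5 ≈ 2.2361, ∠ = arctan(2/1) ≈ 63.43°
zero (s+500): 500 + j2 → |·| = √(500²+2²) = √250004 ≈ 500, ∠ = arctan(2/500) ≈ 0.23°
pole (s+2): 2 + j2 → |·| = √(2²+2²) = √8 ≈ 2.8284, ∠ = arctan(2/2) ≈ 45.00°
pole (s+775): 775 + j2 → |·| = √(775²+2²) = √600629 ≈ 775, ∠ = arctan(2/775) ≈ 0.15°
|H| = 20 · 1118 / 2192 ≈ 10.201
Gain = 20 log₁₀(10.201) ≈ 20.17 dB
∠H = 63.66° − 45.15° = 18.51°

20.2 dB, 18.5°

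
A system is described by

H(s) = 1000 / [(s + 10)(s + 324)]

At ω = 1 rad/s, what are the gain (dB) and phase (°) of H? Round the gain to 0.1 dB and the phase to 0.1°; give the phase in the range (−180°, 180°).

At s = jω = j1:
pole (s+10): 10 + j1 → |·| = √(10²+1²) = √101 ≈ 10.05, ∠ = arctan(1/10) ≈ 5.71°
pole (s+324): 324 + j1 → |·| = √(324²+1²) = √104977 ≈ 324, ∠ = arctan(1/324) ≈ 0.18°
|H| = 1000 / 3256.2 ≈ 0.30711
Gain = 20 log₁₀(0.30711) ≈ -10.25 dB
∠H = 0.00° − 5.89° = -5.89°

-10.3 dB, -5.9°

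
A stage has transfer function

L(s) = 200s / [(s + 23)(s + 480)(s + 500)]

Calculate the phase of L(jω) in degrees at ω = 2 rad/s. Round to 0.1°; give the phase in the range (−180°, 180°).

84.6°

At s = jω = j2:
zero at origin: s = j2 → |·| = 2, ∠ = 90.00°
pole (s+23): 23 + j2 → |·| = √(23²+2²) = √533 ≈ 23.087, ∠ = arctan(2/23) ≈ 4.97°
pole (s+480): 480 + j2 → |·| = √(480²+2²) = √230404 ≈ 480, ∠ = arctan(2/480) ≈ 0.24°
pole (s+500): 500 + j2 → |·| = √(500²+2²) = √250004 ≈ 500, ∠ = arctan(2/500) ≈ 0.23°
∠L = 90.00° − 5.44° = 84.56°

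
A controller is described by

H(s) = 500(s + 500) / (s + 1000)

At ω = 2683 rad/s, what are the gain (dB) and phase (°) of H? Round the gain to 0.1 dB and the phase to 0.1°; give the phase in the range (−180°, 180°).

At s = jω = j2683:
zero (s+500): 500 + j2683 → |·| = √(500²+2683²) = √7448489 ≈ 2729.2, ∠ = arctan(2683/500) ≈ 79.44°
pole (s+1000): 1000 + j2683 → |·| = √(1000²+2683²) = √8198489 ≈ 2863.3, ∠ = arctan(2683/1000) ≈ 69.56°
|H| = 500 · 2729.2 / 2863.3 ≈ 476.58
Gain = 20 log₁₀(476.58) ≈ 53.56 dB
∠H = 79.44° − 69.56° = 9.88°

53.6 dB, 9.9°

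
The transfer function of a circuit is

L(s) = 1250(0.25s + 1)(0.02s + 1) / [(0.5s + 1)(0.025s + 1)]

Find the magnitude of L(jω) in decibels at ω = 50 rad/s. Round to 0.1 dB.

At ω = 50 rad/s:
zero (1 + j50·0.25) = 1 + j12.5 → |·| ≈ 12.54, ∠ ≈ 85.43°
zero (1 + j50·0.02) = 1 + j1 → |·| ≈ 1.4142, ∠ ≈ 45.00°
pole (1 + j50·0.5) = 1 + j25 → |·| ≈ 25.02, ∠ ≈ 87.71°
pole (1 + j50·0.025) = 1 + j1.25 → |·| ≈ 1.6008, ∠ ≈ 51.34°
|L| = 1250 · 12.54 · 1.4142 / (25.02 · 1.6008) ≈ 553.47
Gain = 20 log₁₀(553.47) ≈ 54.86 dB

54.9 dB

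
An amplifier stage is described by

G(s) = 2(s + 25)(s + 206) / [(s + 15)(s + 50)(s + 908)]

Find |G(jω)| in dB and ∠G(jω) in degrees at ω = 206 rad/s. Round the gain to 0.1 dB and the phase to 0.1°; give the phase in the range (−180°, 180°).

-50.6 dB, -46.9°

At s = jω = j206:
zero (s+25): 25 + j206 → |·| = √(25²+206²) = √43061 ≈ 207.51, ∠ = arctan(206/25) ≈ 83.08°
zero (s+206): 206 + j206 → |·| = √(206²+206²) = √84872 ≈ 291.33, ∠ = arctan(206/206) ≈ 45.00°
pole (s+15): 15 + j206 → |·| = √(15²+206²) = √42661 ≈ 206.55, ∠ = arctan(206/15) ≈ 85.84°
pole (s+50): 50 + j206 → |·| = √(50²+206²) = √44936 ≈ 211.98, ∠ = arctan(206/50) ≈ 76.36°
pole (s+908): 908 + j206 → |·| = √(908²+206²) = √866900 ≈ 931.07, ∠ = arctan(206/908) ≈ 12.78°
|G| = 2 · 60454 / 4.0766e+07 ≈ 0.0029659
Gain = 20 log₁₀(0.0029659) ≈ -50.56 dB
∠G = 128.08° − 174.98° = -46.90°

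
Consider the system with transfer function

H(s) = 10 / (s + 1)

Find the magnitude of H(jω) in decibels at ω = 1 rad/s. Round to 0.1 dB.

17.0 dB

Substitute s = j1:
Numerator: 10 = 10 + j0
Denominator: (j1) + 1 = 1 + j1
|N| = √(10² + 0²) ≈ 10, ∠N ≈ 0.00°
|D| = √(1² + 1²) ≈ 1.4142, ∠D ≈ 45.00°
|H| = 10 / 1.4142 ≈ 7.0711
Gain = 20 log₁₀(7.0711) ≈ 16.99 dB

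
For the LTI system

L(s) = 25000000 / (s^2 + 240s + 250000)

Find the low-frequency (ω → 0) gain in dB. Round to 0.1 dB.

40.0 dB

L(0) = 25000000 / 250000 = 100
20 log₁₀(100) ≈ 40.00 dB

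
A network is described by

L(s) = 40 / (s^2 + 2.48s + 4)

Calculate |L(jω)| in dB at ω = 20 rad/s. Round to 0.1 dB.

At s = jω = j20:
quadratic: (j20)² + 2.48·j20 + 4 = -396 + j49.6 → |·| ≈ 399.09, ∠ ≈ 172.86°
|L| = 40 / 399.09 ≈ 0.10023
Gain = 20 log₁₀(0.10023) ≈ -19.98 dB

-20.0 dB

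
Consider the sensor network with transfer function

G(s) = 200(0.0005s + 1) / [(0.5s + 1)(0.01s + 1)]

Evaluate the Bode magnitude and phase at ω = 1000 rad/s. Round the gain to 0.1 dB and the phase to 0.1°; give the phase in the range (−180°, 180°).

-27.0 dB, -147.6°

At ω = 1000 rad/s:
zero (1 + j1000·0.0005) = 1 + j0.5 → |·| ≈ 1.118, ∠ ≈ 26.57°
pole (1 + j1000·0.5) = 1 + j500 → |·| ≈ 500, ∠ ≈ 89.89°
pole (1 + j1000·0.01) = 1 + j10 → |·| ≈ 10.05, ∠ ≈ 84.29°
|G| = 200 · 1.118 / (500 · 10.05) ≈ 0.044498
Gain = 20 log₁₀(0.044498) ≈ -27.03 dB
∠G = (26.57°) − (89.89° + 84.29°) = -147.61°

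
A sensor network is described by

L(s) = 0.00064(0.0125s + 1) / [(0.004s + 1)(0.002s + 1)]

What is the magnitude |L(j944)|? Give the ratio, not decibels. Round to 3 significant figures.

At ω = 944 rad/s:
zero (1 + j944·0.0125) = 1 + j11.8 → |·| ≈ 11.842, ∠ ≈ 85.16°
pole (1 + j944·0.004) = 1 + j3.776 → |·| ≈ 3.9062, ∠ ≈ 75.17°
pole (1 + j944·0.002) = 1 + j1.888 → |·| ≈ 2.1365, ∠ ≈ 62.09°
|L| = 0.00064 · 11.842 / (3.9062 · 2.1365) ≈ 0.00090813

0.000908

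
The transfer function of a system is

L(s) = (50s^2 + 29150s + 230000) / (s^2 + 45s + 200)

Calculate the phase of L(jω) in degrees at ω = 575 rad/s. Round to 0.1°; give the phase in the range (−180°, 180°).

-41.3°

Substitute s = j575:
Numerator: 50(j575)^2 + 29150(j575) + 230000 = -16301250 + j16761250
Denominator: (j575)^2 + 45(j575) + 200 = -330425 + j25875
|N| = √(16301250² + 16761250²) ≈ 2.3381e+07, ∠N ≈ 134.20°
|D| = √(330425² + 25875²) ≈ 3.3144e+05, ∠D ≈ 175.52°
∠L = 134.20° − 175.52° = -41.32°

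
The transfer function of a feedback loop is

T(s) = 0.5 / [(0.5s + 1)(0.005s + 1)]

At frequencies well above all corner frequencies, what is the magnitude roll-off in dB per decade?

-40 dB/decade

Each pole contributes −20 dB/decade at high frequency; each zero contributes +20 dB/decade.
Net: 0 zero(s) − 2 pole(s) → -40 dB/decade.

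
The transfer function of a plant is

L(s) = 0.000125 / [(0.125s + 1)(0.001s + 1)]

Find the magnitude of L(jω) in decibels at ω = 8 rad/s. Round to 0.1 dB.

At ω = 8 rad/s:
pole (1 + j8·0.125) = 1 + j1 → |·| ≈ 1.4142, ∠ ≈ 45.00°
pole (1 + j8·0.001) = 1 + j0.008 → |·| ≈ 1, ∠ ≈ 0.46°
|L| = 0.000125 · 1 / (1.4142 · 1) ≈ 8.8389e-05
Gain = 20 log₁₀(8.8389e-05) ≈ -81.07 dB

-81.1 dB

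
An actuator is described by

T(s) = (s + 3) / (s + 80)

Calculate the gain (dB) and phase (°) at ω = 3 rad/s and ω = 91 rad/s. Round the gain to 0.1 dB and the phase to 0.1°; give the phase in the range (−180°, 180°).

ω = 3: -25.5 dB, 42.9°; ω = 91: -2.5 dB, 39.4°

At s = jω = j3:
zero (s+3): 3 + j3 → |·| = √(3²+3²) = √18 ≈ 4.2426, ∠ = arctan(3/3) ≈ 45.00°
pole (s+80): 80 + j3 → |·| = √(80²+3²) = √6409 ≈ 80.056, ∠ = arctan(3/80) ≈ 2.15°
|T| = 1 · 4.2426 / 80.056 ≈ 0.052995
Gain = 20 log₁₀(0.052995) ≈ -25.52 dB
∠T = 45.00° − 2.15° = 42.85°

At s = jω = j91:
zero (s+3): 3 + j91 → |·| = √(3²+91²) = √8290 ≈ 91.049, ∠ = arctan(91/3) ≈ 88.11°
pole (s+80): 80 + j91 → |·| = √(80²+91²) = √14681 ≈ 121.17, ∠ = arctan(91/80) ≈ 48.68°
|T| = 1 · 91.049 / 121.17 ≈ 0.75142
Gain = 20 log₁₀(0.75142) ≈ -2.48 dB
∠T = 88.11° − 48.68° = 39.43°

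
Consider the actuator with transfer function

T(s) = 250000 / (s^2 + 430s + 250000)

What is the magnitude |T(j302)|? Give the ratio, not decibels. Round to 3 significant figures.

1.22

At s = jω = j302:
quadratic: (j302)² + 430·j302 + 250000 = 158796 + j129860 → |·| ≈ 2.0513e+05, ∠ ≈ 39.28°
|T| = 250000 / 2.0513e+05 ≈ 1.2187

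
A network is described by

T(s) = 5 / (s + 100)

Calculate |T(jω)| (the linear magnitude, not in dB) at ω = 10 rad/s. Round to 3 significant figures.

Substitute s = j10:
Numerator: 5 = 5 + j0
Denominator: (j10) + 100 = 100 + j10
|N| = √(5² + 0²) ≈ 5, ∠N ≈ 0.00°
|D| = √(100² + 10²) ≈ 100.5, ∠D ≈ 5.71°
|T| = 5 / 100.5 ≈ 0.049751

0.0498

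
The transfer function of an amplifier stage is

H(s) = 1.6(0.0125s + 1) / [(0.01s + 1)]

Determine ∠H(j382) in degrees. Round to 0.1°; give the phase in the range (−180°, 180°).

2.8°

At ω = 382 rad/s:
zero (1 + j382·0.0125) = 1 + j4.775 → |·| ≈ 4.8786, ∠ ≈ 78.17°
pole (1 + j382·0.01) = 1 + j3.82 → |·| ≈ 3.9487, ∠ ≈ 75.33°
∠H = (78.17°) − (75.33°) = 2.84°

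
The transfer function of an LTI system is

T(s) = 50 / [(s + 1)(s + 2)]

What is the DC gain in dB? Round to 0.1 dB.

28.0 dB

T(0) = 50 / (1·2) = 25
20 log₁₀(25) ≈ 27.96 dB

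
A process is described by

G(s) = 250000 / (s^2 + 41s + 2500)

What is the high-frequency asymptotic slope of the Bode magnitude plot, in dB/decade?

Each pole contributes −20 dB/decade at high frequency; each zero contributes +20 dB/decade.
Net: 0 zero(s) − 2 pole(s) → -40 dB/decade.

-40 dB/decade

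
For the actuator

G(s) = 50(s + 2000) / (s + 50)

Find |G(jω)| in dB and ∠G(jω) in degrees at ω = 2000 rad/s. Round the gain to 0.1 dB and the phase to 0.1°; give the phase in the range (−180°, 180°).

At s = jω = j2000:
zero (s+2000): 2000 + j2000 → |·| = √(2000²+2000²) = √8000000 ≈ 2828.4, ∠ = arctan(2000/2000) ≈ 45.00°
pole (s+50): 50 + j2000 → |·| = √(50²+2000²) = √4002500 ≈ 2000.6, ∠ = arctan(2000/50) ≈ 88.57°
|G| = 50 · 2828.4 / 2000.6 ≈ 70.689
Gain = 20 log₁₀(70.689) ≈ 36.99 dB
∠G = 45.00° − 88.57° = -43.57°

37.0 dB, -43.6°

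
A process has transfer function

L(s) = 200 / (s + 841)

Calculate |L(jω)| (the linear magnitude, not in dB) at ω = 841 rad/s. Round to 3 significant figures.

0.168

Substitute s = j841:
Numerator: 200 = 200 + j0
Denominator: (j841) + 841 = 841 + j841
|N| = √(200² + 0²) ≈ 200, ∠N ≈ 0.00°
|D| = √(841² + 841²) ≈ 1189.4, ∠D ≈ 45.00°
|L| = 200 / 1189.4 ≈ 0.16815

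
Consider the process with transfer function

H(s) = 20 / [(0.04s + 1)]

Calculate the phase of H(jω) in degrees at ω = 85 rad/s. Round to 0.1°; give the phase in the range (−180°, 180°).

At ω = 85 rad/s:
pole (1 + j85·0.04) = 1 + j3.4 → |·| ≈ 3.544, ∠ ≈ 73.61°
∠H = (0°) − (73.61°) = -73.61°

-73.6°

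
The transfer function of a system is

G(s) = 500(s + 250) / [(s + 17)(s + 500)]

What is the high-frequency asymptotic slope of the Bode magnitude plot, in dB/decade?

-20 dB/decade

Each pole contributes −20 dB/decade at high frequency; each zero contributes +20 dB/decade.
Net: 1 zero(s) − 2 pole(s) → -20 dB/decade.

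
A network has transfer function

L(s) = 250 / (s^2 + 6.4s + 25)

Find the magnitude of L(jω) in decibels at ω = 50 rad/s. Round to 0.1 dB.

At s = jω = j50:
quadratic: (j50)² + 6.4·j50 + 25 = -2475 + j320 → |·| ≈ 2495.6, ∠ ≈ 172.63°
|L| = 250 / 2495.6 ≈ 0.10018
Gain = 20 log₁₀(0.10018) ≈ -19.98 dB

-20.0 dB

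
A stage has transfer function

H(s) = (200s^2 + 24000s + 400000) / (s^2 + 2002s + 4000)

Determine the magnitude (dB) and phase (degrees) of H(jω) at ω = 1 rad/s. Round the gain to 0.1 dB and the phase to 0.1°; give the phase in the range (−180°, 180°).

39.0 dB, -23.2°

Substitute s = j1:
Numerator: 200(j1)^2 + 24000(j1) + 400000 = 399800 + j24000
Denominator: (j1)^2 + 2002(j1) + 4000 = 3999 + j2002
|N| = √(399800² + 24000²) ≈ 4.0052e+05, ∠N ≈ 3.44°
|D| = √(3999² + 2002²) ≈ 4472.1, ∠D ≈ 26.59°
|H| = 4.0052e+05 / 4472.1 ≈ 89.56
Gain = 20 log₁₀(89.56) ≈ 39.04 dB
∠H = 3.44° − 26.59° = -23.15°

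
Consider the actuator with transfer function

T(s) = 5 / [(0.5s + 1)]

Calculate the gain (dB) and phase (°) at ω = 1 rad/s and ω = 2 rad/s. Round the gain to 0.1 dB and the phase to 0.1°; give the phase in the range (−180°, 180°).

ω = 1: 13.0 dB, -26.6°; ω = 2: 11.0 dB, -45.0°

At ω = 1 rad/s:
pole (1 + j1·0.5) = 1 + j0.5 → |·| ≈ 1.118, ∠ ≈ 26.57°
|T| = 5 · 1 / (1.118) ≈ 4.4723
Gain = 20 log₁₀(4.4723) ≈ 13.01 dB
∠T = (0°) − (26.57°) = -26.57°

At ω = 2 rad/s:
pole (1 + j2·0.5) = 1 + j1 → |·| ≈ 1.4142, ∠ ≈ 45.00°
|T| = 5 · 1 / (1.4142) ≈ 3.5356
Gain = 20 log₁₀(3.5356) ≈ 10.97 dB
∠T = (0°) − (45.00°) = -45.00°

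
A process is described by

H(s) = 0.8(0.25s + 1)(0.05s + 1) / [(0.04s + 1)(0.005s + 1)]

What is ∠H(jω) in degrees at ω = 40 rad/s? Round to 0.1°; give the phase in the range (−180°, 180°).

78.4°

At ω = 40 rad/s:
zero (1 + j40·0.25) = 1 + j10 → |·| ≈ 10.05, ∠ ≈ 84.29°
zero (1 + j40·0.05) = 1 + j2 → |·| ≈ 2.2361, ∠ ≈ 63.43°
pole (1 + j40·0.04) = 1 + j1.6 → |·| ≈ 1.8868, ∠ ≈ 57.99°
pole (1 + j40·0.005) = 1 + j0.2 → |·| ≈ 1.0198, ∠ ≈ 11.31°
∠H = (84.29° + 63.43°) − (57.99° + 11.31°) = 78.42°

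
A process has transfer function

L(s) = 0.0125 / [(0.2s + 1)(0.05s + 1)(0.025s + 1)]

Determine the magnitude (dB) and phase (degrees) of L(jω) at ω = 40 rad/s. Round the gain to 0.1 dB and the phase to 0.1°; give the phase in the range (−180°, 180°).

-66.2 dB, 168.7°

At ω = 40 rad/s:
pole (1 + j40·0.2) = 1 + j8 → |·| ≈ 8.0623, ∠ ≈ 82.87°
pole (1 + j40·0.05) = 1 + j2 → |·| ≈ 2.2361, ∠ ≈ 63.43°
pole (1 + j40·0.025) = 1 + j1 → |·| ≈ 1.4142, ∠ ≈ 45.00°
|L| = 0.0125 · 1 / (8.0623 · 2.2361 · 1.4142) ≈ 0.00049029
Gain = 20 log₁₀(0.00049029) ≈ -66.19 dB
∠L = (0°) − (82.87° + 63.43° + 45.00°) = -191.30° ≡ 168.70° (principal value)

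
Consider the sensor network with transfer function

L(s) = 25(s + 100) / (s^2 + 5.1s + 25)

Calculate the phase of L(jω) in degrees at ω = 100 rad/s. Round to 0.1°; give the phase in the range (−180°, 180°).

-132.1°

At s = jω = j100:
zero (s+100): 100 + j100 → |·| = √(100²+100²) = √20000 ≈ 141.42, ∠ = arctan(100/100) ≈ 45.00°
quadratic: (j100)² + 5.1·j100 + 25 = -9975 + j510 → |·| ≈ 9988, ∠ ≈ 177.07°
∠L = 45.00° − 177.07° = -132.07°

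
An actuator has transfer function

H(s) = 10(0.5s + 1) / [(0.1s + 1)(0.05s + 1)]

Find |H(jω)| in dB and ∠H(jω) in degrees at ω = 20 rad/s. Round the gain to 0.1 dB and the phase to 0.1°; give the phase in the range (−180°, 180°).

30.0 dB, -24.1°

At ω = 20 rad/s:
zero (1 + j20·0.5) = 1 + j10 → |·| ≈ 10.05, ∠ ≈ 84.29°
pole (1 + j20·0.1) = 1 + j2 → |·| ≈ 2.2361, ∠ ≈ 63.43°
pole (1 + j20·0.05) = 1 + j1 → |·| ≈ 1.4142, ∠ ≈ 45.00°
|H| = 10 · 10.05 / (2.2361 · 1.4142) ≈ 31.781
Gain = 20 log₁₀(31.781) ≈ 30.04 dB
∠H = (84.29°) − (63.43° + 45.00°) = -24.14°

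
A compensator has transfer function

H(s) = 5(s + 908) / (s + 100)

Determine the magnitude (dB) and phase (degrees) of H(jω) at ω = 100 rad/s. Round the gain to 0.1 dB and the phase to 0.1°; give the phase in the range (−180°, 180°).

30.2 dB, -38.7°

At s = jω = j100:
zero (s+908): 908 + j100 → |·| = √(908²+100²) = √834464 ≈ 913.49, ∠ = arctan(100/908) ≈ 6.28°
pole (s+100): 100 + j100 → |·| = √(100²+100²) = √20000 ≈ 141.42, ∠ = arctan(100/100) ≈ 45.00°
|H| = 5 · 913.49 / 141.42 ≈ 32.297
Gain = 20 log₁₀(32.297) ≈ 30.18 dB
∠H = 6.28° − 45.00° = -38.72°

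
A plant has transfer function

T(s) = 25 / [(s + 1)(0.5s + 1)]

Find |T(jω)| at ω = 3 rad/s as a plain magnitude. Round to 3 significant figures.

4.39

At ω = 3 rad/s:
pole (1 + j3·1) = 1 + j3 → |·| ≈ 3.1623, ∠ ≈ 71.57°
pole (1 + j3·0.5) = 1 + j1.5 → |·| ≈ 1.8028, ∠ ≈ 56.31°
|T| = 25 · 1 / (3.1623 · 1.8028) ≈ 4.3852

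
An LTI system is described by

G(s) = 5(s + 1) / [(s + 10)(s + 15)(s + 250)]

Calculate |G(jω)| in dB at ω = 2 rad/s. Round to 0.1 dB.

At s = jω = j2:
zero (s+1): 1 + j2 → |·| = √(1²+2²) = √5 ≈ 2.2361, ∠ = arctan(2/1) ≈ 63.43°
pole (s+10): 10 + j2 → |·| = √(10²+2²) = √104 ≈ 10.198, ∠ = arctan(2/10) ≈ 11.31°
pole (s+15): 15 + j2 → |·| = √(15²+2²) = √229 ≈ 15.133, ∠ = arctan(2/15) ≈ 7.59°
pole (s+250): 250 + j2 → |·| = √(250²+2²) = √62504 ≈ 250.01, ∠ = arctan(2/250) ≈ 0.46°
|G| = 5 · 2.2361 / 38583 ≈ 0.00028978
Gain = 20 log₁₀(0.00028978) ≈ -70.76 dB

-70.8 dB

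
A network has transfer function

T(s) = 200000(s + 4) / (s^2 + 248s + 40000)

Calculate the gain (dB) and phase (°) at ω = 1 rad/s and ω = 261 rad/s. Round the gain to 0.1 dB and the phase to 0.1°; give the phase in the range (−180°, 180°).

ω = 1: 26.3 dB, 13.7°; ω = 261: 57.4 dB, -24.4°

At s = jω = j1:
zero (s+4): 4 + j1 → |·| = √(4²+1²) = √17 ≈ 4.1231, ∠ = arctan(1/4) ≈ 14.04°
quadratic: (j1)² + 248·j1 + 40000 = 39999 + j248 → |·| ≈ 40000, ∠ ≈ 0.36°
|T| = 200000 · 4.1231 / 40000 ≈ 20.616
Gain = 20 log₁₀(20.616) ≈ 26.28 dB
∠T = 14.04° − 0.36° = 13.68°

At s = jω = j261:
zero (s+4): 4 + j261 → |·| = √(4²+261²) = √68137 ≈ 261.03, ∠ = arctan(261/4) ≈ 89.12°
quadratic: (j261)² + 248·j261 + 40000 = -28121 + j64728 → |·| ≈ 70573, ∠ ≈ 113.48°
|T| = 200000 · 261.03 / 70573 ≈ 739.74
Gain = 20 log₁₀(739.74) ≈ 57.38 dB
∠T = 89.12° − 113.48° = -24.36°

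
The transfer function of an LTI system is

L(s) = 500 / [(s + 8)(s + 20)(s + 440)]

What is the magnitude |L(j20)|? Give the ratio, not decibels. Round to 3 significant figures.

0.00186

At s = jω = j20:
pole (s+8): 8 + j20 → |·| = √(8²+20²) = √464 ≈ 21.541, ∠ = arctan(20/8) ≈ 68.20°
pole (s+20): 20 + j20 → |·| = √(20²+20²) = √800 ≈ 28.284, ∠ = arctan(20/20) ≈ 45.00°
pole (s+440): 440 + j20 → |·| = √(440²+20²) = √194000 ≈ 440.45, ∠ = arctan(20/440) ≈ 2.60°
|L| = 500 / 2.6835e+05 ≈ 0.0018632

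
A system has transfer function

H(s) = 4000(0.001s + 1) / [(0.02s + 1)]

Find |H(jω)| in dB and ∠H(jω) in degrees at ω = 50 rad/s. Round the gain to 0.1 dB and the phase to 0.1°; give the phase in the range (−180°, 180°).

At ω = 50 rad/s:
zero (1 + j50·0.001) = 1 + j0.05 → |·| ≈ 1.0012, ∠ ≈ 2.86°
pole (1 + j50·0.02) = 1 + j1 → |·| ≈ 1.4142, ∠ ≈ 45.00°
|H| = 4000 · 1.0012 / (1.4142) ≈ 2831.8
Gain = 20 log₁₀(2831.8) ≈ 69.04 dB
∠H = (2.86°) − (45.00°) = -42.14°

69.0 dB, -42.1°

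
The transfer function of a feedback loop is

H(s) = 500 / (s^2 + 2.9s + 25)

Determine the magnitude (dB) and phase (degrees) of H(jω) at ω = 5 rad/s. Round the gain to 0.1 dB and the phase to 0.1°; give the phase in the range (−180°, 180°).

30.8 dB, -90.0°

At s = jω = j5:
quadratic: (j5)² + 2.9·j5 + 25 = 0 + j14.5 → |·| ≈ 14.5, ∠ ≈ 90.00°
|H| = 500 / 14.5 ≈ 34.483
Gain = 20 log₁₀(34.483) ≈ 30.75 dB
∠H = 0.00° − 90.00° = -90.00°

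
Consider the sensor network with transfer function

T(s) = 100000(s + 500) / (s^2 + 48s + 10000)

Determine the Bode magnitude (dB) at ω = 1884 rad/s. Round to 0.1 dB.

34.8 dB

At s = jω = j1884:
zero (s+500): 500 + j1884 → |·| = √(500²+1884²) = √3799456 ≈ 1949.2, ∠ = arctan(1884/500) ≈ 75.14°
quadratic: (j1884)² + 48·j1884 + 10000 = -3539456 + j90432 → |·| ≈ 3.5406e+06, ∠ ≈ 178.54°
|T| = 100000 · 1949.2 / 3.5406e+06 ≈ 55.053
Gain = 20 log₁₀(55.053) ≈ 34.82 dB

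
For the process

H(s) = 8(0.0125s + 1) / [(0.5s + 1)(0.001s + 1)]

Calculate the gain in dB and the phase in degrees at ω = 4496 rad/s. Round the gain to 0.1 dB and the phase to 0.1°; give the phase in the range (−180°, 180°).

-27.2 dB, -78.5°

At ω = 4496 rad/s:
zero (1 + j4496·0.0125) = 1 + j56.2 → |·| ≈ 56.209, ∠ ≈ 88.98°
pole (1 + j4496·0.5) = 1 + j2248 → |·| ≈ 2248, ∠ ≈ 89.97°
pole (1 + j4496·0.001) = 1 + j4.496 → |·| ≈ 4.6059, ∠ ≈ 77.46°
|H| = 8 · 56.209 / (2248 · 4.6059) ≈ 0.04343
Gain = 20 log₁₀(0.04343) ≈ -27.24 dB
∠H = (88.98°) − (89.97° + 77.46°) = -78.45°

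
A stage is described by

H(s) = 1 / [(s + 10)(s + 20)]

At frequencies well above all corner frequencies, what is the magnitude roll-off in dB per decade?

Each pole contributes −20 dB/decade at high frequency; each zero contributes +20 dB/decade.
Net: 0 zero(s) − 2 pole(s) → -40 dB/decade.

-40 dB/decade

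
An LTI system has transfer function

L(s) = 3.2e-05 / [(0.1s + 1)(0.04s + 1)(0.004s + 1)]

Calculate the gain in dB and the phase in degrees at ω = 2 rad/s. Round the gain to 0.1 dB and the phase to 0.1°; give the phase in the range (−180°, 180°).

At ω = 2 rad/s:
pole (1 + j2·0.1) = 1 + j0.2 → |·| ≈ 1.0198, ∠ ≈ 11.31°
pole (1 + j2·0.04) = 1 + j0.08 → |·| ≈ 1.0032, ∠ ≈ 4.57°
pole (1 + j2·0.004) = 1 + j0.008 → |·| ≈ 1, ∠ ≈ 0.46°
|L| = 3.2e-05 · 1 / (1.0198 · 1.0032 · 1) ≈ 3.1279e-05
Gain = 20 log₁₀(3.1279e-05) ≈ -90.09 dB
∠L = (0°) − (11.31° + 4.57° + 0.46°) = -16.34°

-90.1 dB, -16.3°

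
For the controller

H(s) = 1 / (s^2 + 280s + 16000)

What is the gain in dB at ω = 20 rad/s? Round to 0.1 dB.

-84.4 dB

Substitute s = j20:
Numerator: 1 = 1 + j0
Denominator: (j20)^2 + 280(j20) + 16000 = 15600 + j5600
|N| = √(1² + 0²) ≈ 1, ∠N ≈ 0.00°
|D| = √(15600² + 5600²) ≈ 16575, ∠D ≈ 19.75°
|H| = 1 / 16575 ≈ 6.0332e-05
Gain = 20 log₁₀(6.0332e-05) ≈ -84.39 dB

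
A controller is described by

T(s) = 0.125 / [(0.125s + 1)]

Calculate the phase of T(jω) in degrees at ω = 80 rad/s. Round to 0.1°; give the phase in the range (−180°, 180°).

-84.3°

At ω = 80 rad/s:
pole (1 + j80·0.125) = 1 + j10 → |·| ≈ 10.05, ∠ ≈ 84.29°
∠T = (0°) − (84.29°) = -84.29°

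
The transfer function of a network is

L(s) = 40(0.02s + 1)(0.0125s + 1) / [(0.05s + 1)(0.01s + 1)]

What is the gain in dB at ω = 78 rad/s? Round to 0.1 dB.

26.1 dB

At ω = 78 rad/s:
zero (1 + j78·0.02) = 1 + j1.56 → |·| ≈ 1.853, ∠ ≈ 57.34°
zero (1 + j78·0.0125) = 1 + j0.975 → |·| ≈ 1.3966, ∠ ≈ 44.27°
pole (1 + j78·0.05) = 1 + j3.9 → |·| ≈ 4.0262, ∠ ≈ 75.62°
pole (1 + j78·0.01) = 1 + j0.78 → |·| ≈ 1.2682, ∠ ≈ 37.95°
|L| = 40 · 1.853 · 1.3966 / (4.0262 · 1.2682) ≈ 20.273
Gain = 20 log₁₀(20.273) ≈ 26.14 dB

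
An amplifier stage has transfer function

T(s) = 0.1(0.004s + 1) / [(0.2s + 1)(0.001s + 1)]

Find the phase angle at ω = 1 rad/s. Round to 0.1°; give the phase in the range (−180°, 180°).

At ω = 1 rad/s:
zero (1 + j1·0.004) = 1 + j0.004 → |·| ≈ 1, ∠ ≈ 0.23°
pole (1 + j1·0.2) = 1 + j0.2 → |·| ≈ 1.0198, ∠ ≈ 11.31°
pole (1 + j1·0.001) = 1 + j0.001 → |·| ≈ 1, ∠ ≈ 0.06°
∠T = (0.23°) − (11.31° + 0.06°) = -11.14°

-11.1°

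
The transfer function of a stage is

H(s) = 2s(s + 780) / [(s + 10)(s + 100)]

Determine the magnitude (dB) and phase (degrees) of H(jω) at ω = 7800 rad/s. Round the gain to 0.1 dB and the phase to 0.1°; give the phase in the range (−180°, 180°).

6.1 dB, -4.9°

At s = jω = j7800:
zero (s+780): 780 + j7800 → |·| = √(780²+7800²) = √61448400 ≈ 7838.9, ∠ = arctan(7800/780) ≈ 84.29°
zero at origin: s = j7800 → |·| = 7800, ∠ = 90.00°
pole (s+10): 10 + j7800 → |·| = √(10²+7800²) = √60840100 ≈ 7800, ∠ = arctan(7800/10) ≈ 89.93°
pole (s+100): 100 + j7800 → |·| = √(100²+7800²) = √60850000 ≈ 7800.6, ∠ = arctan(7800/100) ≈ 89.27°
|H| = 2 · 6.1143e+07 / 6.0845e+07 ≈ 2.0098
Gain = 20 log₁₀(2.0098) ≈ 6.06 dB
∠H = 174.29° − 179.20° = -4.91°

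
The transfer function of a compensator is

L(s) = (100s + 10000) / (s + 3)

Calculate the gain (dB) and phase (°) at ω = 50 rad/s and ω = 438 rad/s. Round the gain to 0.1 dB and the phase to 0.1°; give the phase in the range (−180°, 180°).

Substitute s = j50:
Numerator: 100(j50) + 10000 = 10000 + j5000
Denominator: (j50) + 3 = 3 + j50
|N| = √(10000² + 5000²) ≈ 11180, ∠N ≈ 26.57°
|D| = √(3² + 50²) ≈ 50.09, ∠D ≈ 86.57°
|L| = 11180 / 50.09 ≈ 223.2
Gain = 20 log₁₀(223.2) ≈ 46.97 dB
∠L = 26.57° − 86.57° = -60.00°

Substitute s = j438:
Numerator: 100(j438) + 10000 = 10000 + j43800
Denominator: (j438) + 3 = 3 + j438
|N| = √(10000² + 43800²) ≈ 44927, ∠N ≈ 77.14°
|D| = √(3² + 438²) ≈ 438.01, ∠D ≈ 89.61°
|L| = 44927 / 438.01 ≈ 102.57
Gain = 20 log₁₀(102.57) ≈ 40.22 dB
∠L = 77.14° − 89.61° = -12.47°

ω = 50: 47.0 dB, -60.0°; ω = 438: 40.2 dB, -12.5°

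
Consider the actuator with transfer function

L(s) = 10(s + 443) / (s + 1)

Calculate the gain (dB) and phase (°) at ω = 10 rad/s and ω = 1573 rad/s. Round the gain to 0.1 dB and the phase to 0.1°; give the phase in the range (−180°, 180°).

At s = jω = j10:
zero (s+443): 443 + j10 → |·| = √(443²+10²) = √196349 ≈ 443.11, ∠ = arctan(10/443) ≈ 1.29°
pole (s+1): 1 + j10 → |·| = √(1²+10²) = √101 ≈ 10.05, ∠ = arctan(10/1) ≈ 84.29°
|L| = 10 · 443.11 / 10.05 ≈ 440.91
Gain = 20 log₁₀(440.91) ≈ 52.89 dB
∠L = 1.29° − 84.29° = -83.00°

At s = jω = j1573:
zero (s+443): 443 + j1573 → |·| = √(443²+1573²) = √2670578 ≈ 1634.2, ∠ = arctan(1573/443) ≈ 74.27°
pole (s+1): 1 + j1573 → |·| = √(1²+1573²) = √2474330 ≈ 1573, ∠ = arctan(1573/1) ≈ 89.96°
|L| = 10 · 1634.2 / 1573 ≈ 10.389
Gain = 20 log₁₀(10.389) ≈ 20.33 dB
∠L = 74.27° − 89.96° = -15.69°

ω = 10: 52.9 dB, -83.0°; ω = 1573: 20.3 dB, -15.7°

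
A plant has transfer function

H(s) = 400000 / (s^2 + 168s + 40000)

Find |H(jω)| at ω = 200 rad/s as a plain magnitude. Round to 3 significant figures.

11.9

At s = jω = j200:
quadratic: (j200)² + 168·j200 + 40000 = 0 + j33600 → |·| ≈ 33600, ∠ ≈ 90.00°
|H| = 400000 / 33600 ≈ 11.905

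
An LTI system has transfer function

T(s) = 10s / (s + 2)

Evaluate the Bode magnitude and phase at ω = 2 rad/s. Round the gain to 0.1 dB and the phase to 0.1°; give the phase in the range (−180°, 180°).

At s = jω = j2:
zero at origin: s = j2 → |·| = 2, ∠ = 90.00°
pole (s+2): 2 + j2 → |·| = √(2²+2²) = √8 ≈ 2.8284, ∠ = arctan(2/2) ≈ 45.00°
|T| = 10 · 2 / 2.8284 ≈ 7.0711
Gain = 20 log₁₀(7.0711) ≈ 16.99 dB
∠T = 90.00° − 45.00° = 45.00°

17.0 dB, 45.0°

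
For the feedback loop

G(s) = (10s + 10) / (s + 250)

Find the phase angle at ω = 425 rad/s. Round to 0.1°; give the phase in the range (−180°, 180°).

Substitute s = j425:
Numerator: 10(j425) + 10 = 10 + j4250
Denominator: (j425) + 250 = 250 + j425
|N| = √(10² + 4250²) ≈ 4250, ∠N ≈ 89.87°
|D| = √(250² + 425²) ≈ 493.08, ∠D ≈ 59.53°
∠G = 89.87° − 59.53° = 30.34°

30.3°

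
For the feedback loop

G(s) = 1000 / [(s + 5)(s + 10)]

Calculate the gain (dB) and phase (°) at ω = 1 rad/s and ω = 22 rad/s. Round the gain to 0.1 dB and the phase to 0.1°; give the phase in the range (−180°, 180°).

At s = jω = j1:
pole (s+5): 5 + j1 → |·| = √(5²+1²) = √26 ≈ 5.099, ∠ = arctan(1/5) ≈ 11.31°
pole (s+10): 10 + j1 → |·| = √(10²+1²) = √101 ≈ 10.05, ∠ = arctan(1/10) ≈ 5.71°
|G| = 1000 / 51.245 ≈ 19.514
Gain = 20 log₁₀(19.514) ≈ 25.81 dB
∠G = 0.00° − 17.02° = -17.02°

At s = jω = j22:
pole (s+5): 5 + j22 → |·| = √(5²+22²) = √509 ≈ 22.561, ∠ = arctan(22/5) ≈ 77.20°
pole (s+10): 10 + j22 → |·| = √(10²+22²) = √584 ≈ 24.166, ∠ = arctan(22/10) ≈ 65.56°
|G| = 1000 / 545.21 ≈ 1.8342
Gain = 20 log₁₀(1.8342) ≈ 5.27 dB
∠G = 0.00° − 142.76° = -142.76°

ω = 1: 25.8 dB, -17.0°; ω = 22: 5.3 dB, -142.8°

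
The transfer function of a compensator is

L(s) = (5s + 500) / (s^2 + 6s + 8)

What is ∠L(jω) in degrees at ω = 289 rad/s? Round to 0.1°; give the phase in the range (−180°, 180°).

Substitute s = j289:
Numerator: 5(j289) + 500 = 500 + j1445
Denominator: (j289)^2 + 6(j289) + 8 = -83513 + j1734
|N| = √(500² + 1445²) ≈ 1529.1, ∠N ≈ 70.91°
|D| = √(83513² + 1734²) ≈ 83531, ∠D ≈ 178.81°
∠L = 70.91° − 178.81° = -107.90°

-107.9°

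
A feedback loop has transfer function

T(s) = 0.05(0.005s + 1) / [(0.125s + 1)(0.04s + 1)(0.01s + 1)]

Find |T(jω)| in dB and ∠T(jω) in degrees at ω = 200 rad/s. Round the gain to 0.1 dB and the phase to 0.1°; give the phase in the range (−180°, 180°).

At ω = 200 rad/s:
zero (1 + j200·0.005) = 1 + j1 → |·| ≈ 1.4142, ∠ ≈ 45.00°
pole (1 + j200·0.125) = 1 + j25 → |·| ≈ 25.02, ∠ ≈ 87.71°
pole (1 + j200·0.04) = 1 + j8 → |·| ≈ 8.0623, ∠ ≈ 82.87°
pole (1 + j200·0.01) = 1 + j2 → |·| ≈ 2.2361, ∠ ≈ 63.43°
|T| = 0.05 · 1.4142 / (25.02 · 8.0623 · 2.2361) ≈ 0.00015676
Gain = 20 log₁₀(0.00015676) ≈ -76.10 dB
∠T = (45.00°) − (87.71° + 82.87° + 63.43°) = -189.01° ≡ 170.99° (principal value)

-76.1 dB, 171.0°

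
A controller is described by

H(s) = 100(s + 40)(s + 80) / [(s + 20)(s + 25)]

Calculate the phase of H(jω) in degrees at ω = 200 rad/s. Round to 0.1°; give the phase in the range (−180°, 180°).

At s = jω = j200:
zero (s+40): 40 + j200 → |·| = √(40²+200²) = √41600 ≈ 203.96, ∠ = arctan(200/40) ≈ 78.69°
zero (s+80): 80 + j200 → |·| = √(80²+200²) = √46400 ≈ 215.41, ∠ = arctan(200/80) ≈ 68.20°
pole (s+20): 20 + j200 → |·| = √(20²+200²) = √40400 ≈ 201, ∠ = arctan(200/20) ≈ 84.29°
pole (s+25): 25 + j200 → |·| = √(25²+200²) = √40625 ≈ 201.56, ∠ = arctan(200/25) ≈ 82.87°
∠H = 146.89° − 167.16° = -20.27°

-20.3°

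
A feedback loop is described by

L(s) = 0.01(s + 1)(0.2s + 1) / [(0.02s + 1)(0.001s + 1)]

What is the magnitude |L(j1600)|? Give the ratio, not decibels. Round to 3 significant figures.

At ω = 1600 rad/s:
zero (1 + j1600·1) = 1 + j1600 → |·| ≈ 1600, ∠ ≈ 89.96°
zero (1 + j1600·0.2) = 1 + j320 → |·| ≈ 320, ∠ ≈ 89.82°
pole (1 + j1600·0.02) = 1 + j32 → |·| ≈ 32.016, ∠ ≈ 88.21°
pole (1 + j1600·0.001) = 1 + j1.6 → |·| ≈ 1.8868, ∠ ≈ 57.99°
|L| = 0.01 · 1600 · 320 / (32.016 · 1.8868) ≈ 84.757

84.8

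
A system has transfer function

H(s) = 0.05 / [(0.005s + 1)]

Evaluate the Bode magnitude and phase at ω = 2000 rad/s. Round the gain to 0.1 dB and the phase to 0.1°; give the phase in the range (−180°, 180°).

At ω = 2000 rad/s:
pole (1 + j2000·0.005) = 1 + j10 → |·| ≈ 10.05, ∠ ≈ 84.29°
|H| = 0.05 · 1 / (10.05) ≈ 0.0049751
Gain = 20 log₁₀(0.0049751) ≈ -46.06 dB
∠H = (0°) − (84.29°) = -84.29°

-46.1 dB, -84.3°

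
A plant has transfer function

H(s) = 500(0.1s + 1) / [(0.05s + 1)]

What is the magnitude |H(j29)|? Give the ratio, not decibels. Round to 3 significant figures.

871

At ω = 29 rad/s:
zero (1 + j29·0.1) = 1 + j2.9 → |·| ≈ 3.0676, ∠ ≈ 70.97°
pole (1 + j29·0.05) = 1 + j1.45 → |·| ≈ 1.7614, ∠ ≈ 55.41°
|H| = 500 · 3.0676 / (1.7614) ≈ 870.78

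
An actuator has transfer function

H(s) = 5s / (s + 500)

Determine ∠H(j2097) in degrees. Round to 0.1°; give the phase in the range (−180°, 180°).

At s = jω = j2097:
zero at origin: s = j2097 → |·| = 2097, ∠ = 90.00°
pole (s+500): 500 + j2097 → |·| = √(500²+2097²) = √4647409 ≈ 2155.8, ∠ = arctan(2097/500) ≈ 76.59°
∠H = 90.00° − 76.59° = 13.41°

13.4°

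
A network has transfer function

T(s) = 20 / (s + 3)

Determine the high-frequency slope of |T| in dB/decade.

Each pole contributes −20 dB/decade at high frequency; each zero contributes +20 dB/decade.
Net: 0 zero(s) − 1 pole(s) → -20 dB/decade.

-20 dB/decade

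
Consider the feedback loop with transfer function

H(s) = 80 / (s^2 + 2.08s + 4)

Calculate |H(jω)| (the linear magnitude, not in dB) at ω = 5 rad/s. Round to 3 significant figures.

At s = jω = j5:
quadratic: (j5)² + 2.08·j5 + 4 = -21 + j10.4 → |·| ≈ 23.434, ∠ ≈ 153.65°
|H| = 80 / 23.434 ≈ 3.4138

3.41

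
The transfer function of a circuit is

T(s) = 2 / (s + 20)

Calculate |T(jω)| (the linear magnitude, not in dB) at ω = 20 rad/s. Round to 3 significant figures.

0.0707

At s = jω = j20:
pole (s+20): 20 + j20 → |·| = √(20²+20²) = √800 ≈ 28.284, ∠ = arctan(20/20) ≈ 45.00°
|T| = 2 / 28.284 ≈ 0.070711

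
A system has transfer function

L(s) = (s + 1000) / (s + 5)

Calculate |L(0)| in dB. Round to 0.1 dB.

L(0) = 1000 / 5 = 200
20 log₁₀(200) ≈ 46.02 dB

46.0 dB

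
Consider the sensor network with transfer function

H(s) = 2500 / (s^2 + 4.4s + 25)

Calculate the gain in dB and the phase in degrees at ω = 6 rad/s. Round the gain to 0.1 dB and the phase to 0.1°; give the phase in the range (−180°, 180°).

At s = jω = j6:
quadratic: (j6)² + 4.4·j6 + 25 = -11 + j26.4 → |·| ≈ 28.6, ∠ ≈ 112.62°
|H| = 2500 / 28.6 ≈ 87.413
Gain = 20 log₁₀(87.413) ≈ 38.83 dB
∠H = 0.00° − 112.62° = -112.62°

38.8 dB, -112.6°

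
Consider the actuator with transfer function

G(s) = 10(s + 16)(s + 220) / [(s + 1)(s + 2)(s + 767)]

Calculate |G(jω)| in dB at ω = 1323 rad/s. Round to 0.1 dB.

-43.6 dB

At s = jω = j1323:
zero (s+16): 16 + j1323 → |·| = √(16²+1323²) = √1750585 ≈ 1323.1, ∠ = arctan(1323/16) ≈ 89.31°
zero (s+220): 220 + j1323 → |·| = √(220²+1323²) = √1798729 ≈ 1341.2, ∠ = arctan(1323/220) ≈ 80.56°
pole (s+1): 1 + j1323 → |·| = √(1²+1323²) = √1750330 ≈ 1323, ∠ = arctan(1323/1) ≈ 89.96°
pole (s+2): 2 + j1323 → |·| = √(2²+1323²) = √1750333 ≈ 1323, ∠ = arctan(1323/2) ≈ 89.91°
pole (s+767): 767 + j1323 → |·| = √(767²+1323²) = √2338618 ≈ 1529.3, ∠ = arctan(1323/767) ≈ 59.90°
|G| = 10 · 1.7745e+06 / 2.6768e+09 ≈ 0.0066292
Gain = 20 log₁₀(0.0066292) ≈ -43.57 dB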